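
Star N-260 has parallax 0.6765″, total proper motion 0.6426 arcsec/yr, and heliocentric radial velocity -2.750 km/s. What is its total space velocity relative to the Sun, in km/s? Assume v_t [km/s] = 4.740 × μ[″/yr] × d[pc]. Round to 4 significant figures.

d = 1/p = 1/0.6765″ = 1.4782 pc.
v_t = 4.740 μ d = 4.740 × 0.6426 × 1.4782 = 4.5025 km/s.
v = √(v_r² + v_t²) = √((-2.750)² + 4.5025²) = √27.835 = 5.2759 km/s.

5.276 km/s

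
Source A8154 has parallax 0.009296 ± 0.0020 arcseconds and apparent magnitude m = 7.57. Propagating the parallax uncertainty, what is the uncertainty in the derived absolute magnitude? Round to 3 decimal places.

M = m − 5 log₁₀ d + 5 = m + 5 log₁₀ p + 5, so ∂M/∂p = 5/(p ln 10).
σ_M = (5/ln 10) · (σ_p/p) = 2.1715 × 0.0020/0.009296 = 2.1715 × 0.21515 = 0.4672.

σ_M = 0.467 mag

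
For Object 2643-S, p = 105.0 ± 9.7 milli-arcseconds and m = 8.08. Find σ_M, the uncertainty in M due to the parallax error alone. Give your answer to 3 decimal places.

M = m − 5 log₁₀ d + 5 = m + 5 log₁₀ p + 5, so ∂M/∂p = 5/(p ln 10).
σ_M = (5/ln 10) · (σ_p/p) = 2.1715 × 9.7/105.0 = 2.1715 × 0.092381 = 0.20061.

σ_M = 0.201 mag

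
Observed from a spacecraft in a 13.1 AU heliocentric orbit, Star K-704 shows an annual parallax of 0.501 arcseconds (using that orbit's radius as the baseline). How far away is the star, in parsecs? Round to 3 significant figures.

26.1 pc

With baseline B (in AU) and parallax p (in arcsec), d = B/p parsecs.
d = 13.1 / 0.501 = 26.148 pc.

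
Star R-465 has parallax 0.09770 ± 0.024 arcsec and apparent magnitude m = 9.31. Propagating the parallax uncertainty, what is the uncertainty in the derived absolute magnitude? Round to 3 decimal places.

M = m − 5 log₁₀ d + 5 = m + 5 log₁₀ p + 5, so ∂M/∂p = 5/(p ln 10).
σ_M = (5/ln 10) · (σ_p/p) = 2.1715 × 0.024/0.09770 = 2.1715 × 0.24565 = 0.53343.

σ_M = 0.533 mag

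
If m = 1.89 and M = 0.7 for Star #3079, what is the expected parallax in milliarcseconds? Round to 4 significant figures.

57.81 mas

m − M = 1.89 − 0.7 = 1.19.
d = 10^((m−M)/5 + 1) = 10^1.238 = 17.298 pc.
p = 1/d = 1/17.298 = 0.05781 arcsec = 57.81 mas.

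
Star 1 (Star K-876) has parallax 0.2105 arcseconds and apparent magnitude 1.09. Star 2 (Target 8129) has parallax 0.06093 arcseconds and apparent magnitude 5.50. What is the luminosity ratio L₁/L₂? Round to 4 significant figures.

L₁/L₂ = 4.866

d₁ = 1/p₁ = 1/0.2105″ = 4.7506 pc; d₂ = 1/p₂ = 1/0.06093″ = 16.412 pc.
M₁ = m₁ − 5 log₁₀ d₁ + 5 = 1.09 − 3.3837 + 5 = 2.7063.
M₂ = 5.50 − 6.0758 + 5 = 4.4242.
L₁/L₂ = 10^(0.4(M₂ − M₁)) = 10^(0.4 × 1.7179) = 10^0.68716 = 4.8659.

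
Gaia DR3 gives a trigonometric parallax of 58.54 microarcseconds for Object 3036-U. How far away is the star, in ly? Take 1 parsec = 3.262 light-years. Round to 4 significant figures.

55720 ly

p = 58.54 microarcseconds = 0.00005854 arcsec.
d = 1/p = 1/0.00005854 = 17082 pc.
In light-years: 17082 × 3.262 = 55721 ly.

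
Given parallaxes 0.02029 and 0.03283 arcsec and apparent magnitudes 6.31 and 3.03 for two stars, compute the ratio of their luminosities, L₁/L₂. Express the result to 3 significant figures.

L₁/L₂ = 0.128

d₁ = 1/p₁ = 1/0.02029″ = 49.285 pc; d₂ = 1/p₂ = 1/0.03283″ = 30.46 pc.
M₁ = m₁ − 5 log₁₀ d₁ + 5 = 6.31 − 8.4636 + 5 = 2.8464.
M₂ = 3.03 − 7.4186 + 5 = 0.6114.
L₁/L₂ = 10^(0.4(M₂ − M₁)) = 10^(0.4 × (-2.2350)) = 10^(-0.89400) = 0.12764.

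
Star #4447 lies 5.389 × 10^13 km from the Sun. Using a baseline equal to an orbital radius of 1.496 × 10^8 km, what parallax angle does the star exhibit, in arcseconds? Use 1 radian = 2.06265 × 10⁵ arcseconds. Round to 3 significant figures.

0.573 arcsec

θ ≈ B/d = (1.496 × 10^8) / (5.389 × 10^13) = 2.7760 × 10^-6 rad.
In arcseconds: 2.7760 × 10^-6 × 206265 = 0.57259″.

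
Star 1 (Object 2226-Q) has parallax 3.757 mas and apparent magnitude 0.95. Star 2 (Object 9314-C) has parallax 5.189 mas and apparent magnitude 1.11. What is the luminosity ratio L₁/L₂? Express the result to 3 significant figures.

d₁ = 1/p₁ = 1/0.003757″ = 266.17 pc; d₂ = 1/p₂ = 1/0.005189″ = 192.72 pc.
M₁ = m₁ − 5 log₁₀ d₁ + 5 = 0.95 − 12.1258 + 5 = -6.1758.
M₂ = 1.11 − 11.4246 + 5 = -5.3146.
L₁/L₂ = 10^(0.4(M₂ − M₁)) = 10^(0.4 × 0.8612) = 10^0.34448 = 2.2104.

L₁/L₂ = 2.21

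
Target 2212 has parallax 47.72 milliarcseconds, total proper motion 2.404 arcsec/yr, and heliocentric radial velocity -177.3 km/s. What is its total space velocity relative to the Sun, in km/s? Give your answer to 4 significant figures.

d = 1/p = 1/0.04772″ = 20.956 pc.
v_t = 4.740 μ d = 4.740 × 2.404 × 20.956 = 238.79 km/s.
v = √(v_r² + v_t²) = √((-177.3)² + 238.79²) = √88456 = 297.42 km/s.

297.4 km/s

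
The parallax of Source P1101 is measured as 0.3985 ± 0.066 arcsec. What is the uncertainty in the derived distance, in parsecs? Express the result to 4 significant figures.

0.4156 pc

d = 1/p, so σ_d = σ_p / p².
σ_d = 0.0660 / (0.3985)² = 0.0660 / 0.1588 = 0.41562 pc.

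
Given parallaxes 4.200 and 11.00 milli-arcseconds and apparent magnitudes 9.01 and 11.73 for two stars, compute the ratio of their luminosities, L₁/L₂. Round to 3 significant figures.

L₁/L₂ = 84.0

d₁ = 1/p₁ = 1/0.004200″ = 238.1 pc; d₂ = 1/p₂ = 1/0.01100″ = 90.909 pc.
M₁ = m₁ − 5 log₁₀ d₁ + 5 = 9.01 − 11.8838 + 5 = 2.1262.
M₂ = 11.73 − 9.7930 + 5 = 6.9370.
L₁/L₂ = 10^(0.4(M₂ − M₁)) = 10^(0.4 × 4.8108) = 10^1.92432 = 84.008.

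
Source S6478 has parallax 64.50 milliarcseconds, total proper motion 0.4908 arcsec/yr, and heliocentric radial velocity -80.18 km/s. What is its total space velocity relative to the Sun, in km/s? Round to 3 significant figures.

87.9 km/s

d = 1/p = 1/0.06450″ = 15.504 pc.
v_t = 4.740 μ d = 4.740 × 0.4908 × 15.504 = 36.068 km/s.
v = √(v_r² + v_t²) = √((-80.18)² + 36.068²) = √7729.73 = 87.919 km/s.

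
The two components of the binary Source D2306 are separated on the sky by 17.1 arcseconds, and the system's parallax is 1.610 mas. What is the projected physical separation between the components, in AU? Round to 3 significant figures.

10600 AU

d = 1/p = 1/0.001610″ = 621.12 pc.
At distance d (pc), an angle of θ arcsec spans θ·d AU: s = 17.1 × 621.12 = 10621 AU.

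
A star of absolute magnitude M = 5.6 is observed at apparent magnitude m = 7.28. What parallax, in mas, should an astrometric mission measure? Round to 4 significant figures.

46.13 mas

m − M = 7.28 − 5.6 = 1.68.
d = 10^((m−M)/5 + 1) = 10^1.336 = 21.677 pc.
p = 1/d = 1/21.677 = 0.046132 arcsec = 46.132 mas.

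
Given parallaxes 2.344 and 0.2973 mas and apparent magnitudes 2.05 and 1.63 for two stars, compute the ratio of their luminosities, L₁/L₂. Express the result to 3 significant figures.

d₁ = 1/p₁ = 1/0.002344″ = 426.62 pc; d₂ = 1/p₂ = 1/0.0002973″ = 3363.6 pc.
M₁ = m₁ − 5 log₁₀ d₁ + 5 = 2.05 − 13.1502 + 5 = -6.1002.
M₂ = 1.63 − 17.6340 + 5 = -11.0040.
L₁/L₂ = 10^(0.4(M₂ − M₁)) = 10^(0.4 × (-4.9038)) = 10^(-1.96152) = 0.010926.

L₁/L₂ = 0.0109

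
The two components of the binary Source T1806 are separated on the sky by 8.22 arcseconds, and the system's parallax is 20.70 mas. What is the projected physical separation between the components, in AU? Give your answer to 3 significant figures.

d = 1/p = 1/0.02070″ = 48.309 pc.
At distance d (pc), an angle of θ arcsec spans θ·d AU: s = 8.22 × 48.309 = 397.1 AU.

397 AU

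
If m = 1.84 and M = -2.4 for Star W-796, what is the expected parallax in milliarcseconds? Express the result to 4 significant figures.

14.19 mas

m − M = 1.84 − (-2.4) = 4.24.
d = 10^((m−M)/5 + 1) = 10^1.848 = 70.469 pc.
p = 1/d = 1/70.469 = 0.014191 arcsec = 14.191 mas.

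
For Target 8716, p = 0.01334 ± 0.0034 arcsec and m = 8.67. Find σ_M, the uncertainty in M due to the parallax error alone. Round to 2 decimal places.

σ_M = 0.55 mag

M = m − 5 log₁₀ d + 5 = m + 5 log₁₀ p + 5, so ∂M/∂p = 5/(p ln 10).
σ_M = (5/ln 10) · (σ_p/p) = 2.1715 × 0.0034/0.01334 = 2.1715 × 0.25487 = 0.55345.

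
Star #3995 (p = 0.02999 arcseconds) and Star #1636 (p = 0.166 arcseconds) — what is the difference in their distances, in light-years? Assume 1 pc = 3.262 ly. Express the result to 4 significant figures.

d_A = 1/0.02999″ = 33.344 pc; d_B = 1/0.1660″ = 6.0241 pc.
|d_B − d_A| = |6.0241 − 33.344| = 27.32 pc = 27.32 × 3.262 ly = 89.118 ly.

89.12 ly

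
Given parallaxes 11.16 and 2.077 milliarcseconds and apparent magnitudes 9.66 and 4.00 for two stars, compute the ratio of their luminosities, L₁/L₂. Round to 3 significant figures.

d₁ = 1/p₁ = 1/0.01116″ = 89.606 pc; d₂ = 1/p₂ = 1/0.002077″ = 481.46 pc.
M₁ = m₁ − 5 log₁₀ d₁ + 5 = 9.66 − 9.7617 + 5 = 4.8983.
M₂ = 4.00 − 13.4128 + 5 = -4.4128.
L₁/L₂ = 10^(0.4(M₂ − M₁)) = 10^(0.4 × (-9.3111)) = 10^(-3.72444) = 0.00018861.

L₁/L₂ = 0.000189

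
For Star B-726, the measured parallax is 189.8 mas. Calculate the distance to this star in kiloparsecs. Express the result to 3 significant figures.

p = 189.8 mas = 0.1898 arcsec.
d = 1/p = 1/0.1898 = 5.2687 pc.
= 0.0052687 kpc.

0.00527 kpc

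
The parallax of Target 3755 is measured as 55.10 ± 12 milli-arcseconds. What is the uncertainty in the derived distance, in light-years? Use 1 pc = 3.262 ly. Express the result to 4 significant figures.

d = 1/p, so σ_d = σ_p / p².
σ_d = 0.0120 / (0.05510)² = 0.0120 / 0.003036 = 3.9526 pc = 3.9526 × 3.262 ly = 12.893 ly.

12.89 ly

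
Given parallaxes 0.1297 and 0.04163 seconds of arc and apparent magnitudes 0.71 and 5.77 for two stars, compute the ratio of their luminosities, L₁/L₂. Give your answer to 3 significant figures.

L₁/L₂ = 10.9

d₁ = 1/p₁ = 1/0.1297″ = 7.7101 pc; d₂ = 1/p₂ = 1/0.04163″ = 24.021 pc.
M₁ = m₁ − 5 log₁₀ d₁ + 5 = 0.71 − 4.4353 + 5 = 1.2747.
M₂ = 5.77 − 6.9030 + 5 = 3.8670.
L₁/L₂ = 10^(0.4(M₂ − M₁)) = 10^(0.4 × 2.5923) = 10^1.03692 = 10.887.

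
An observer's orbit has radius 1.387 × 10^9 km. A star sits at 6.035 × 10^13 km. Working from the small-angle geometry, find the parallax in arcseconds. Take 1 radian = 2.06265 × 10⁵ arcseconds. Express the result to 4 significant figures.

4.741 arcsec

θ ≈ B/d = (1.387 × 10^9) / (6.035 × 10^13) = 2.2983 × 10^-5 rad.
In arcseconds: 2.2983 × 10^-5 × 206265 = 4.7406″.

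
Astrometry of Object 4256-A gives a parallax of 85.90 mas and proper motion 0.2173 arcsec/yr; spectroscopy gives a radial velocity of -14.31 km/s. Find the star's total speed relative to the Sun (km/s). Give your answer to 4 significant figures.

18.67 km/s

d = 1/p = 1/0.08590″ = 11.641 pc.
v_t = 4.740 μ d = 4.740 × 0.2173 × 11.641 = 11.99 km/s.
v = √(v_r² + v_t²) = √((-14.31)² + 11.99²) = √348.536 = 18.669 km/s.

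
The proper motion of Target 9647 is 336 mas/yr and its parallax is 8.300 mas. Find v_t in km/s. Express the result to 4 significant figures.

191.9 km/s

d = 1/p = 1/0.008300″ = 120.48 pc.
μ = 336 mas/yr = 0.336 ″/yr.
v_t = 4.74 × μ × d = 4.74 × 0.336 × 120.48 = 191.88 km/s.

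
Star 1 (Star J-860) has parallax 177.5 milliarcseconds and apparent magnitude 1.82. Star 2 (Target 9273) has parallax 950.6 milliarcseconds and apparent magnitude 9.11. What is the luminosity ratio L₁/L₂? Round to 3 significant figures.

L₁/L₂ = 23600

d₁ = 1/p₁ = 1/0.1775″ = 5.6338 pc; d₂ = 1/p₂ = 1/0.9506″ = 1.052 pc.
M₁ = m₁ − 5 log₁₀ d₁ + 5 = 1.82 − 3.7540 + 5 = 3.0660.
M₂ = 9.11 − 0.1101 + 5 = 13.9999.
L₁/L₂ = 10^(0.4(M₂ − M₁)) = 10^(0.4 × 10.9339) = 10^4.37356 = 23635.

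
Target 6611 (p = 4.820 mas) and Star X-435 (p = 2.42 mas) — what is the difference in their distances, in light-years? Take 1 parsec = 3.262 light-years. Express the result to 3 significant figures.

d_A = 1/0.004820″ = 207.47 pc; d_B = 1/0.002420″ = 413.22 pc.
|d_B − d_A| = |413.22 − 207.47| = 205.75 pc = 205.75 × 3.262 ly = 671.16 ly.

671 ly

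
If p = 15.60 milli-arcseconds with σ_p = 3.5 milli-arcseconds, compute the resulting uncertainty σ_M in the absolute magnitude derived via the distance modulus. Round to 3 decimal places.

σ_M = 0.487 mag

M = m − 5 log₁₀ d + 5 = m + 5 log₁₀ p + 5, so ∂M/∂p = 5/(p ln 10).
σ_M = (5/ln 10) · (σ_p/p) = 2.1715 × 3.5/15.60 = 2.1715 × 0.22436 = 0.4872.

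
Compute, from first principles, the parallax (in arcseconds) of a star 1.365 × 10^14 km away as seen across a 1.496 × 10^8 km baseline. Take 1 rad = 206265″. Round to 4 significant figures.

0.2261 arcsec

θ ≈ B/d = (1.496 × 10^8) / (1.365 × 10^14) = 1.0960 × 10^-6 rad.
In arcseconds: 1.0960 × 10^-6 × 206265 = 0.22607″.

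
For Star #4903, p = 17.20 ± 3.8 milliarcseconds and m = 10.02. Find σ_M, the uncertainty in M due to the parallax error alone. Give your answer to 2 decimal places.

M = m − 5 log₁₀ d + 5 = m + 5 log₁₀ p + 5, so ∂M/∂p = 5/(p ln 10).
σ_M = (5/ln 10) · (σ_p/p) = 2.1715 × 3.8/17.20 = 2.1715 × 0.22093 = 0.47975.

σ_M = 0.48 mag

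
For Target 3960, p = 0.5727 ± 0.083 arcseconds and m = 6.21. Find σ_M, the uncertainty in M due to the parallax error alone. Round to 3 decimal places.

σ_M = 0.315 mag

M = m − 5 log₁₀ d + 5 = m + 5 log₁₀ p + 5, so ∂M/∂p = 5/(p ln 10).
σ_M = (5/ln 10) · (σ_p/p) = 2.1715 × 0.083/0.5727 = 2.1715 × 0.14493 = 0.31472.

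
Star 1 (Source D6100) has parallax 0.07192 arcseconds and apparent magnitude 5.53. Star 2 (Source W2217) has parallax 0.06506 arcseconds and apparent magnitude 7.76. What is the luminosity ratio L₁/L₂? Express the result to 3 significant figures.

d₁ = 1/p₁ = 1/0.07192″ = 13.904 pc; d₂ = 1/p₂ = 1/0.06506″ = 15.37 pc.
M₁ = m₁ − 5 log₁₀ d₁ + 5 = 5.53 − 5.7157 + 5 = 4.8143.
M₂ = 7.76 − 5.9334 + 5 = 6.8266.
L₁/L₂ = 10^(0.4(M₂ − M₁)) = 10^(0.4 × 2.0123) = 10^0.80492 = 6.3815.

L₁/L₂ = 6.38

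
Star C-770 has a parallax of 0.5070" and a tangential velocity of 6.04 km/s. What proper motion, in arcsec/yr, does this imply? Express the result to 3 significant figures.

d = 1/p = 1/0.5070″ = 1.9724 pc.
μ = v_t / (4.74 d) = 6.04 / (4.74 × 1.9724) = 6.04 / 9.3492 = 0.64604 ″/yr.

0.646 arcsec/yr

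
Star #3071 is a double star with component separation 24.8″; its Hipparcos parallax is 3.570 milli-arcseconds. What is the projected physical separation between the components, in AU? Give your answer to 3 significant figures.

d = 1/p = 1/0.003570″ = 280.11 pc.
At distance d (pc), an angle of θ arcsec spans θ·d AU: s = 24.8 × 280.11 = 6946.7 AU.

6950 AU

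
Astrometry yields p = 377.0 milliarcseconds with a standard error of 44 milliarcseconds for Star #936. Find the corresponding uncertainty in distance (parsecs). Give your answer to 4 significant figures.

0.3096 pc

d = 1/p, so σ_d = σ_p / p².
σ_d = 0.0440 / (0.3770)² = 0.0440 / 0.14213 = 0.30958 pc.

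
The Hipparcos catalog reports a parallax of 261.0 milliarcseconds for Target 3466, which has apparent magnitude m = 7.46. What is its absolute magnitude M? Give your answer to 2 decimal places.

d = 1/p = 1/0.2610″ = 3.8314 pc.
m − M = 5 log₁₀(3.8314) − 5 = 2.9168 − 5 = -2.0832.
M = m − (m − M) = 7.46 − (-2.0832) = 9.54.

M = 9.54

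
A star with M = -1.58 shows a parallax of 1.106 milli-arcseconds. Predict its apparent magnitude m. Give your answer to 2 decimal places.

m = 8.20

d = 1/p = 1/0.001106″ = 904.16 pc.
m − M = 5 log₁₀ d − 5 = 5 log₁₀(904.16) − 5 = 14.7812 − 5 = 9.7812.
m = M + (m − M) = -1.58 + 9.7812 = 8.20.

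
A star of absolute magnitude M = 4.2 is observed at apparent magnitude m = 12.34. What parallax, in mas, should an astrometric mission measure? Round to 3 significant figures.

2.36 mas

m − M = 12.34 − 4.2 = 8.14.
d = 10^((m−M)/5 + 1) = 10^2.628 = 424.62 pc.
p = 1/d = 1/424.62 = 0.002355 arcsec = 2.355 mas.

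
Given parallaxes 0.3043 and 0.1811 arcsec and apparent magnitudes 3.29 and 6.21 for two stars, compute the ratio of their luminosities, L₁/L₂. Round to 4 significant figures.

L₁/L₂ = 5.215

d₁ = 1/p₁ = 1/0.3043″ = 3.2862 pc; d₂ = 1/p₂ = 1/0.1811″ = 5.5218 pc.
M₁ = m₁ − 5 log₁₀ d₁ + 5 = 3.29 − 2.5835 + 5 = 5.7065.
M₂ = 6.21 − 3.7104 + 5 = 7.4996.
L₁/L₂ = 10^(0.4(M₂ − M₁)) = 10^(0.4 × 1.7931) = 10^0.71724 = 5.2148.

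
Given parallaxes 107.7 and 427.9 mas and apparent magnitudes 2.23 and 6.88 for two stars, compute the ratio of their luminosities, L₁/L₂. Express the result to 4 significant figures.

L₁/L₂ = 1144

d₁ = 1/p₁ = 1/0.1077″ = 9.2851 pc; d₂ = 1/p₂ = 1/0.4279″ = 2.337 pc.
M₁ = m₁ − 5 log₁₀ d₁ + 5 = 2.23 − 4.8389 + 5 = 2.3911.
M₂ = 6.88 − 1.8433 + 5 = 10.0367.
L₁/L₂ = 10^(0.4(M₂ − M₁)) = 10^(0.4 × 7.6456) = 10^3.05824 = 1143.5.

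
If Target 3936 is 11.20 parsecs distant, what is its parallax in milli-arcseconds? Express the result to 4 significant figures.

89.29 mas

p = 1/d = 1/11.2 = 0.089286 arcsec.
= 0.089286 × 1000 = 89.286 mas.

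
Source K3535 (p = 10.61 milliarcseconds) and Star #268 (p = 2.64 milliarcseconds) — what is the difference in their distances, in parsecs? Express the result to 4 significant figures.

284.5 pc

d_A = 1/0.01061″ = 94.251 pc; d_B = 1/0.002640″ = 378.79 pc.
|d_B − d_A| = |378.79 − 94.251| = 284.54 pc.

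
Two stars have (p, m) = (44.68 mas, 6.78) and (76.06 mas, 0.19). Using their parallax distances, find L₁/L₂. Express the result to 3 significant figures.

d₁ = 1/p₁ = 1/0.04468″ = 22.381 pc; d₂ = 1/p₂ = 1/0.07606″ = 13.148 pc.
M₁ = m₁ − 5 log₁₀ d₁ + 5 = 6.78 − 6.7494 + 5 = 5.0306.
M₂ = 0.19 − 5.5943 + 5 = -0.4043.
L₁/L₂ = 10^(0.4(M₂ − M₁)) = 10^(0.4 × (-5.4349)) = 10^(-2.17396) = 0.0066995.

L₁/L₂ = 0.00670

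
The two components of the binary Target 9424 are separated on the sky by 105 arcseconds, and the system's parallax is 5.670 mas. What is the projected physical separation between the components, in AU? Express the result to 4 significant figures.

d = 1/p = 1/0.005670″ = 176.37 pc.
At distance d (pc), an angle of θ arcsec spans θ·d AU: s = 105 × 176.37 = 18519 AU.

18520 AU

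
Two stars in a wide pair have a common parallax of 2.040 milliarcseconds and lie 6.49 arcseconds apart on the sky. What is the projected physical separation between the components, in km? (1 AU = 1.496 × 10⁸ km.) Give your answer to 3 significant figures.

4.76 × 10^11 km

d = 1/p = 1/0.002040″ = 490.2 pc.
At distance d (pc), an angle of θ arcsec spans θ·d AU: s = 6.49 × 490.2 = 3181.4 AU.
= 3181.4 × 1.496 × 10⁸ km = 4.7594 × 10^11 km.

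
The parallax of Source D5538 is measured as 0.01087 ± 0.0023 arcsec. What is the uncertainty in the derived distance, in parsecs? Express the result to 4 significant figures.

d = 1/p, so σ_d = σ_p / p².
σ_d = 0.00230 / (0.01087)² = 0.00230 / 0.00011816 = 19.465 pc.

19.47 pc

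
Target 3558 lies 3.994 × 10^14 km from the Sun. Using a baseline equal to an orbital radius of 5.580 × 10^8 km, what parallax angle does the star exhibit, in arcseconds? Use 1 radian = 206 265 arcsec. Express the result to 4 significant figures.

0.2882 arcsec

θ ≈ B/d = (5.580 × 10^8) / (3.994 × 10^14) = 1.3971 × 10^-6 rad.
In arcseconds: 1.3971 × 10^-6 × 206265 = 0.28817″.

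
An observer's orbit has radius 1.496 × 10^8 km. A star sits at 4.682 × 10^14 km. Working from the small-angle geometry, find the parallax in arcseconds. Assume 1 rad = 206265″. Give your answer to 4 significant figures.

0.06591 arcsec

θ ≈ B/d = (1.496 × 10^8) / (4.682 × 10^14) = 3.1952 × 10^-7 rad.
In arcseconds: 3.1952 × 10^-7 × 206265 = 0.065906″.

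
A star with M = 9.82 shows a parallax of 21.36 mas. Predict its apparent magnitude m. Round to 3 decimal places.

d = 1/p = 1/0.02136″ = 46.816 pc.
m − M = 5 log₁₀ d − 5 = 5 log₁₀(46.816) − 5 = 8.3520 − 5 = 3.3520.
m = M + (m − M) = 9.82 + 3.3520 = 13.172.

m = 13.172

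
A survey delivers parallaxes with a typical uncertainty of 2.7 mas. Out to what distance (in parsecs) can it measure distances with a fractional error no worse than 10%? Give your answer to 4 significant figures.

σ_d/d = σ_p/p, so the condition is σ_p/p ≤ 0.10, i.e. p ≥ σ_p/0.10.
p_min = 2.7/0.10 = 27 mas = 0.027 arcsec.
d_max = 1/p_min = 1/0.027 = 37.037 pc.

37.04 pc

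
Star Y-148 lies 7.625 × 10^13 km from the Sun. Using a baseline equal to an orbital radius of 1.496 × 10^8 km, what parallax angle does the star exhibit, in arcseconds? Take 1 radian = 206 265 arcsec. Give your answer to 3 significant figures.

θ ≈ B/d = (1.496 × 10^8) / (7.625 × 10^13) = 1.9620 × 10^-6 rad.
In arcseconds: 1.9620 × 10^-6 × 206265 = 0.40469″.

0.405 arcsec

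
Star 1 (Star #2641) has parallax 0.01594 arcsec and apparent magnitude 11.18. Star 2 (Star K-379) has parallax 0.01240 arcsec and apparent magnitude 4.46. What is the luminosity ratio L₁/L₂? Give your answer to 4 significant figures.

L₁/L₂ = 0.001241

d₁ = 1/p₁ = 1/0.01594″ = 62.735 pc; d₂ = 1/p₂ = 1/0.01240″ = 80.645 pc.
M₁ = m₁ − 5 log₁₀ d₁ + 5 = 11.18 − 8.9875 + 5 = 7.1925.
M₂ = 4.46 − 9.5329 + 5 = -0.0729.
L₁/L₂ = 10^(0.4(M₂ − M₁)) = 10^(0.4 × (-7.2654)) = 10^(-2.90616) = 0.0012412.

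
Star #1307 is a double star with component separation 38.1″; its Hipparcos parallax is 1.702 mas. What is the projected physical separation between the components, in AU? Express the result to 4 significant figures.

d = 1/p = 1/0.001702″ = 587.54 pc.
At distance d (pc), an angle of θ arcsec spans θ·d AU: s = 38.1 × 587.54 = 22385 AU.

22390 AU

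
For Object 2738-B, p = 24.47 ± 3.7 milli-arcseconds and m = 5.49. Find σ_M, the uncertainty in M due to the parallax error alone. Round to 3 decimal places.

σ_M = 0.328 mag

M = m − 5 log₁₀ d + 5 = m + 5 log₁₀ p + 5, so ∂M/∂p = 5/(p ln 10).
σ_M = (5/ln 10) · (σ_p/p) = 2.1715 × 3.7/24.47 = 2.1715 × 0.15121 = 0.32835.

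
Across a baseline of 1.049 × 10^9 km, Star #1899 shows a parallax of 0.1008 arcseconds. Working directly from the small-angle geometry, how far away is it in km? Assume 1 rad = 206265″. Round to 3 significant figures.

2.15 × 10^15 km

θ = 0.1008″ = 0.1008/206265 = 4.8869 × 10^-7 rad.
d = B/θ = (1.049 × 10^9) / (4.8869 × 10^-7) = 2.1466 × 10^15 km.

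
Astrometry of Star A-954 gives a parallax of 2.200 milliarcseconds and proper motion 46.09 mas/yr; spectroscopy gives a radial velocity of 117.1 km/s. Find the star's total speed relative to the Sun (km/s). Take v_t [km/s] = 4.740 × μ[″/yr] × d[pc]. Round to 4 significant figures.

d = 1/p = 1/0.002200″ = 454.55 pc.
μ = 46.09 mas/yr = 0.04609 ″/yr.
v_t = 4.740 μ d = 4.740 × 0.04609 × 454.55 = 99.304 km/s.
v = √(v_r² + v_t²) = √(117.1² + 99.304²) = √23573.7 = 153.54 km/s.

153.5 km/s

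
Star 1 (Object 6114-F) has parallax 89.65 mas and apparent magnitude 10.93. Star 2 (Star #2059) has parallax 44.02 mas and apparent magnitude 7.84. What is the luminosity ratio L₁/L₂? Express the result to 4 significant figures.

L₁/L₂ = 0.01400

d₁ = 1/p₁ = 1/0.08965″ = 11.154 pc; d₂ = 1/p₂ = 1/0.04402″ = 22.717 pc.
M₁ = m₁ − 5 log₁₀ d₁ + 5 = 10.93 − 5.2372 + 5 = 10.6928.
M₂ = 7.84 − 6.7818 + 5 = 6.0582.
L₁/L₂ = 10^(0.4(M₂ − M₁)) = 10^(0.4 × (-4.6346)) = 10^(-1.85384) = 0.014001.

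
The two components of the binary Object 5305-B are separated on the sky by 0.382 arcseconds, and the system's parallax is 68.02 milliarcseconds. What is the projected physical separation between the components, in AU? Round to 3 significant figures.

5.62 AU

d = 1/p = 1/0.06802″ = 14.702 pc.
At distance d (pc), an angle of θ arcsec spans θ·d AU: s = 0.382 × 14.702 = 5.6162 AU.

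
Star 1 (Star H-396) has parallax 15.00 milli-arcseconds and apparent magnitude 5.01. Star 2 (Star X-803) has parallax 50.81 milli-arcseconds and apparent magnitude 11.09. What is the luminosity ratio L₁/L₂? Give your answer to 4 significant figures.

d₁ = 1/p₁ = 1/0.01500″ = 66.667 pc; d₂ = 1/p₂ = 1/0.05081″ = 19.681 pc.
M₁ = m₁ − 5 log₁₀ d₁ + 5 = 5.01 − 9.1196 + 5 = 0.8904.
M₂ = 11.09 − 6.4702 + 5 = 9.6198.
L₁/L₂ = 10^(0.4(M₂ − M₁)) = 10^(0.4 × 8.7294) = 10^3.49176 = 3102.8.

L₁/L₂ = 3103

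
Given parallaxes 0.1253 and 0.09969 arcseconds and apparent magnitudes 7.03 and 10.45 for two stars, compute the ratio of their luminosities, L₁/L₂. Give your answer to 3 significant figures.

L₁/L₂ = 14.8

d₁ = 1/p₁ = 1/0.1253″ = 7.9808 pc; d₂ = 1/p₂ = 1/0.09969″ = 10.031 pc.
M₁ = m₁ − 5 log₁₀ d₁ + 5 = 7.03 − 4.5102 + 5 = 7.5198.
M₂ = 10.45 − 5.0067 + 5 = 10.4433.
L₁/L₂ = 10^(0.4(M₂ − M₁)) = 10^(0.4 × 2.9235) = 10^1.16940 = 14.771.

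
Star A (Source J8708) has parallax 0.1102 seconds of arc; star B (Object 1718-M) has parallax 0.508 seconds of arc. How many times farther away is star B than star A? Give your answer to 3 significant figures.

Since d = 1/p, d_B/d_A = p_A/p_B.
= 0.1102 / 0.508 = 0.21693.

0.217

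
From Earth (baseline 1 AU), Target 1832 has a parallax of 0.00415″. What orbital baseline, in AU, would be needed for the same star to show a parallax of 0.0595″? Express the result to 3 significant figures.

14.3 AU

Parallax scales linearly with baseline: p ∝ B, so B = p_target / p_Earth × 1 AU.
B = 0.0595 / 0.00415 = 14.337 AU.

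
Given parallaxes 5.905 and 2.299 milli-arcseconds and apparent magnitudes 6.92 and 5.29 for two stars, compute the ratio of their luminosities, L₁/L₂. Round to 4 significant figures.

L₁/L₂ = 0.03378

d₁ = 1/p₁ = 1/0.005905″ = 169.35 pc; d₂ = 1/p₂ = 1/0.002299″ = 434.97 pc.
M₁ = m₁ − 5 log₁₀ d₁ + 5 = 6.92 − 11.1439 + 5 = 0.7761.
M₂ = 5.29 − 13.1923 + 5 = -2.9023.
L₁/L₂ = 10^(0.4(M₂ − M₁)) = 10^(0.4 × (-3.6784)) = 10^(-1.47136) = 0.033778.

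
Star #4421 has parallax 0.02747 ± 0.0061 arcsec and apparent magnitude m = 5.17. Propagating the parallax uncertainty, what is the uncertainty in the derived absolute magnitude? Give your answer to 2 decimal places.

σ_M = 0.48 mag

M = m − 5 log₁₀ d + 5 = m + 5 log₁₀ p + 5, so ∂M/∂p = 5/(p ln 10).
σ_M = (5/ln 10) · (σ_p/p) = 2.1715 × 0.0061/0.02747 = 2.1715 × 0.22206 = 0.4822.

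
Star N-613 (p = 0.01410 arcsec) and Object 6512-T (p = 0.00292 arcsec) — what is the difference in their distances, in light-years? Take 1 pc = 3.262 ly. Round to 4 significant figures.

885.8 ly

d_A = 1/0.01410″ = 70.922 pc; d_B = 1/0.002920″ = 342.47 pc.
|d_B − d_A| = |342.47 − 70.922| = 271.55 pc = 271.55 × 3.262 ly = 885.8 ly.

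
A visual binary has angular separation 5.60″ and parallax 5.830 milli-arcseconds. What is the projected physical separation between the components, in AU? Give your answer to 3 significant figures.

961 AU

d = 1/p = 1/0.005830″ = 171.53 pc.
At distance d (pc), an angle of θ arcsec spans θ·d AU: s = 5.60 × 171.53 = 960.57 AU.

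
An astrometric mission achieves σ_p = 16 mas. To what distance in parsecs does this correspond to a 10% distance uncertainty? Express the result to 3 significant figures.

6.25 pc

σ_d/d = σ_p/p, so the condition is σ_p/p ≤ 0.10, i.e. p ≥ σ_p/0.10.
p_min = 16/0.10 = 160 mas = 0.16 arcsec.
d_max = 1/p_min = 1/0.16 = 6.25 pc.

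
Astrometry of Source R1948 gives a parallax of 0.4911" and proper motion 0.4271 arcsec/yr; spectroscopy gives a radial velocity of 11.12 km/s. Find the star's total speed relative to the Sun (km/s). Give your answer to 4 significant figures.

d = 1/p = 1/0.4911″ = 2.0362 pc.
v_t = 4.740 μ d = 4.740 × 0.4271 × 2.0362 = 4.1222 km/s.
v = √(v_r² + v_t²) = √(11.12² + 4.1222²) = √140.647 = 11.859 km/s.

11.86 km/s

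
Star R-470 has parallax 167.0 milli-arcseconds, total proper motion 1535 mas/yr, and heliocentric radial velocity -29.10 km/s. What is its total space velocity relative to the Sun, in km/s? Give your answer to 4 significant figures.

d = 1/p = 1/0.1670″ = 5.988 pc.
μ = 1535 mas/yr = 1.535 ″/yr.
v_t = 4.740 μ d = 4.740 × 1.535 × 5.988 = 43.568 km/s.
v = √(v_r² + v_t²) = √((-29.10)² + 43.568²) = √2744.98 = 52.393 km/s.

52.39 km/s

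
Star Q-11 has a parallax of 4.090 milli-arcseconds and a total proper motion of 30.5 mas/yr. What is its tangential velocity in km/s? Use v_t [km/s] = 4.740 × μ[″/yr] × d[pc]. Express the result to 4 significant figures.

35.35 km/s

d = 1/p = 1/0.004090″ = 244.5 pc.
μ = 30.5 mas/yr = 0.0305 ″/yr.
v_t = 4.74 × μ × d = 4.74 × 0.0305 × 244.5 = 35.347 km/s.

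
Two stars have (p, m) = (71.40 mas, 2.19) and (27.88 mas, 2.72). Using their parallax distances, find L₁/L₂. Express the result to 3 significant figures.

L₁/L₂ = 0.248

d₁ = 1/p₁ = 1/0.07140″ = 14.006 pc; d₂ = 1/p₂ = 1/0.02788″ = 35.868 pc.
M₁ = m₁ − 5 log₁₀ d₁ + 5 = 2.19 − 5.7316 + 5 = 1.4584.
M₂ = 2.72 − 7.7735 + 5 = -0.0535.
L₁/L₂ = 10^(0.4(M₂ − M₁)) = 10^(0.4 × (-1.5119)) = 10^(-0.60476) = 0.24845.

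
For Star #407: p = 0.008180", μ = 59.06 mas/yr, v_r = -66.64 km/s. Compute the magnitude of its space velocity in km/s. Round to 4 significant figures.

d = 1/p = 1/0.008180″ = 122.25 pc.
μ = 59.06 mas/yr = 0.05906 ″/yr.
v_t = 4.740 μ d = 4.740 × 0.05906 × 122.25 = 34.223 km/s.
v = √(v_r² + v_t²) = √((-66.64)² + 34.223²) = √5612.1 = 74.914 km/s.

74.91 km/s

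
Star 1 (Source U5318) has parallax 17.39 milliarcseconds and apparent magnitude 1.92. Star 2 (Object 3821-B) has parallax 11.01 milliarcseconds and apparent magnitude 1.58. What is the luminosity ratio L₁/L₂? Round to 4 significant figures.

L₁/L₂ = 0.2931

d₁ = 1/p₁ = 1/0.01739″ = 57.504 pc; d₂ = 1/p₂ = 1/0.01101″ = 90.827 pc.
M₁ = m₁ − 5 log₁₀ d₁ + 5 = 1.92 − 8.7985 + 5 = -1.8785.
M₂ = 1.58 − 9.7911 + 5 = -3.2111.
L₁/L₂ = 10^(0.4(M₂ − M₁)) = 10^(0.4 × (-1.3326)) = 10^(-0.53304) = 0.29306.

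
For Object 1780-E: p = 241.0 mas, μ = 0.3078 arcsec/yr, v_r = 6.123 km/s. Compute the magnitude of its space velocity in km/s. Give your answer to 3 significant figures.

d = 1/p = 1/0.2410″ = 4.1494 pc.
v_t = 4.740 μ d = 4.740 × 0.3078 × 4.1494 = 6.0539 km/s.
v = √(v_r² + v_t²) = √(6.123² + 6.0539²) = √74.1408 = 8.6105 km/s.

8.61 km/s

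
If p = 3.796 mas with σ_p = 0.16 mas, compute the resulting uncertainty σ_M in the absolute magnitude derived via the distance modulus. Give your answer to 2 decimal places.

M = m − 5 log₁₀ d + 5 = m + 5 log₁₀ p + 5, so ∂M/∂p = 5/(p ln 10).
σ_M = (5/ln 10) · (σ_p/p) = 2.1715 × 0.16/3.796 = 2.1715 × 0.04215 = 0.091529.

σ_M = 0.09 mag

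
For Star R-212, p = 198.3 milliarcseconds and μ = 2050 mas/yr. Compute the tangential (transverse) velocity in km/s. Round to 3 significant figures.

49.0 km/s

d = 1/p = 1/0.1983″ = 5.0429 pc.
μ = 2050 mas/yr = 2.05 ″/yr.
v_t = 4.74 × μ × d = 4.74 × 2.05 × 5.0429 = 49.002 km/s.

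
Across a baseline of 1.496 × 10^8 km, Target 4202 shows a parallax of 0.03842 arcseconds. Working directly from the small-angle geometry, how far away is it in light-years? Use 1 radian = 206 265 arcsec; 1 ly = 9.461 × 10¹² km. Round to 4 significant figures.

θ = 0.03842″ = 0.03842/206265 = 1.8627 × 10^-7 rad.
d = B/θ = (1.496 × 10^8) / (1.8627 × 10^-7) = 8.0314 × 10^14 km = (8.0314 × 10^14) / (9.461 × 10^12) ly = 84.89 ly.

84.89 ly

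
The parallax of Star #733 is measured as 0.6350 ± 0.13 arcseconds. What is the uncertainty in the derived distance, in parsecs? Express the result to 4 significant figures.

0.3224 pc

d = 1/p, so σ_d = σ_p / p².
σ_d = 0.130 / (0.6350)² = 0.130 / 0.40323 = 0.3224 pc.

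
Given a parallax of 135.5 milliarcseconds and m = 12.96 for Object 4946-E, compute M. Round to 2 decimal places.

M = 13.62

d = 1/p = 1/0.1355″ = 7.3801 pc.
m − M = 5 log₁₀(7.3801) − 5 = 4.3403 − 5 = -0.6597.
M = m − (m − M) = 12.96 − (-0.6597) = 13.62.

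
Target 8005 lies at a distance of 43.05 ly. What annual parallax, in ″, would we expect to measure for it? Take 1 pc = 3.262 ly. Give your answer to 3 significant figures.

0.0758 ″

d = 43.05 ly ÷ 3.262 = 13.197 pc.
p = 1/d = 1/13.197 = 0.075775 arcsec.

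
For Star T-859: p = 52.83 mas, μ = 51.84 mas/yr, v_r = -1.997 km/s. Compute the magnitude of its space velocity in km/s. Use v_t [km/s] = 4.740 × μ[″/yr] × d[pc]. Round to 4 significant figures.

5.062 km/s

d = 1/p = 1/0.05283″ = 18.929 pc.
μ = 51.84 mas/yr = 0.05184 ″/yr.
v_t = 4.740 μ d = 4.740 × 0.05184 × 18.929 = 4.6513 km/s.
v = √(v_r² + v_t²) = √((-1.997)² + 4.6513²) = √25.6226 = 5.0619 km/s.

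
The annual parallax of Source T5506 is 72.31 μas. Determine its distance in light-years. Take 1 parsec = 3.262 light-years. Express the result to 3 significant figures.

45100 light years

p = 72.31 μas = 0.00007231 arcsec.
d = 1/p = 1/0.00007231 = 13829 pc.
In light-years: 13829 × 3.262 = 45110 ly.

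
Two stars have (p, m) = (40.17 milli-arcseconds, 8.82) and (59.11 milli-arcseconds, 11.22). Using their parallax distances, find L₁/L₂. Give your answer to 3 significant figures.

d₁ = 1/p₁ = 1/0.04017″ = 24.894 pc; d₂ = 1/p₂ = 1/0.05911″ = 16.918 pc.
M₁ = m₁ − 5 log₁₀ d₁ + 5 = 8.82 − 6.9805 + 5 = 6.8395.
M₂ = 11.22 − 6.1417 + 5 = 10.0783.
L₁/L₂ = 10^(0.4(M₂ − M₁)) = 10^(0.4 × 3.2388) = 10^1.29552 = 19.748.

L₁/L₂ = 19.7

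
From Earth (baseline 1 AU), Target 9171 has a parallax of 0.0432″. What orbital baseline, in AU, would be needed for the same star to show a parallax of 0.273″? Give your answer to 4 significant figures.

6.319 AU

Parallax scales linearly with baseline: p ∝ B, so B = p_target / p_Earth × 1 AU.
B = 0.273 / 0.0432 = 6.3194 AU.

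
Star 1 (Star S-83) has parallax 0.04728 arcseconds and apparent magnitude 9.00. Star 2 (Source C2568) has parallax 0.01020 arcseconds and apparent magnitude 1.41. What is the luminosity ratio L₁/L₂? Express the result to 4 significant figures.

d₁ = 1/p₁ = 1/0.04728″ = 21.151 pc; d₂ = 1/p₂ = 1/0.01020″ = 98.039 pc.
M₁ = m₁ − 5 log₁₀ d₁ + 5 = 9.00 − 6.6267 + 5 = 7.3733.
M₂ = 1.41 − 9.9570 + 5 = -3.5470.
L₁/L₂ = 10^(0.4(M₂ − M₁)) = 10^(0.4 × (-10.9203)) = 10^(-4.36812) = 0.000042843.

L₁/L₂ = 4.284 × 10^-5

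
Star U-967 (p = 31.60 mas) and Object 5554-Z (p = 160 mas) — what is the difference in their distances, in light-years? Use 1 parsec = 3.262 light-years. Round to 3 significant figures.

82.8 ly

d_A = 1/0.03160″ = 31.646 pc; d_B = 1/0.1600″ = 6.25 pc.
|d_B − d_A| = |6.25 − 31.646| = 25.396 pc = 25.396 × 3.262 ly = 82.842 ly.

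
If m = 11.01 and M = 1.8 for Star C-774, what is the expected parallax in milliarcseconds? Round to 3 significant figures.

m − M = 11.01 − 1.8 = 9.21.
d = 10^((m−M)/5 + 1) = 10^2.842 = 695.02 pc.
p = 1/d = 1/695.02 = 0.0014388 arcsec = 1.4388 mas.

1.44 mas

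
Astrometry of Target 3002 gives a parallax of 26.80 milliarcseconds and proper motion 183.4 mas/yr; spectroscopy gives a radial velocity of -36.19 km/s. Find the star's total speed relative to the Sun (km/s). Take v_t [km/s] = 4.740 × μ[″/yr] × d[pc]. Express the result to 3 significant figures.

d = 1/p = 1/0.02680″ = 37.313 pc.
μ = 183.4 mas/yr = 0.1834 ″/yr.
v_t = 4.740 μ d = 4.740 × 0.1834 × 37.313 = 32.437 km/s.
v = √(v_r² + v_t²) = √((-36.19)² + 32.437²) = √2361.88 = 48.599 km/s.

48.6 km/s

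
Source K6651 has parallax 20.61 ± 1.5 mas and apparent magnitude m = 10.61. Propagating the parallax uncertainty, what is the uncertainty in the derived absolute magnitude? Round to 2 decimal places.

M = m − 5 log₁₀ d + 5 = m + 5 log₁₀ p + 5, so ∂M/∂p = 5/(p ln 10).
σ_M = (5/ln 10) · (σ_p/p) = 2.1715 × 1.5/20.61 = 2.1715 × 0.07278 = 0.15804.

σ_M = 0.16 mag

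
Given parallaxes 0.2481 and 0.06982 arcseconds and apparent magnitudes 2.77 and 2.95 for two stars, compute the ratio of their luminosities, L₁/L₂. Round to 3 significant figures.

d₁ = 1/p₁ = 1/0.2481″ = 4.0306 pc; d₂ = 1/p₂ = 1/0.06982″ = 14.323 pc.
M₁ = m₁ − 5 log₁₀ d₁ + 5 = 2.77 − 3.0268 + 5 = 4.7432.
M₂ = 2.95 − 5.7802 + 5 = 2.1698.
L₁/L₂ = 10^(0.4(M₂ − M₁)) = 10^(0.4 × (-2.5734)) = 10^(-1.02936) = 0.093463.

L₁/L₂ = 0.0935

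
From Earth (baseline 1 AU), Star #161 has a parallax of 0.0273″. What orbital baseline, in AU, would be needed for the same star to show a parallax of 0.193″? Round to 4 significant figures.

7.070 AU

Parallax scales linearly with baseline: p ∝ B, so B = p_target / p_Earth × 1 AU.
B = 0.193 / 0.0273 = 7.0696 AU.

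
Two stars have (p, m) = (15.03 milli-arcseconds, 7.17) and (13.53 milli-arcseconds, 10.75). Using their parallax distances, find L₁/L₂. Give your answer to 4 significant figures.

d₁ = 1/p₁ = 1/0.01503″ = 66.534 pc; d₂ = 1/p₂ = 1/0.01353″ = 73.91 pc.
M₁ = m₁ − 5 log₁₀ d₁ + 5 = 7.17 − 9.1152 + 5 = 3.0548.
M₂ = 10.75 − 9.3435 + 5 = 6.4065.
L₁/L₂ = 10^(0.4(M₂ − M₁)) = 10^(0.4 × 3.3517) = 10^1.34068 = 21.912.

L₁/L₂ = 21.91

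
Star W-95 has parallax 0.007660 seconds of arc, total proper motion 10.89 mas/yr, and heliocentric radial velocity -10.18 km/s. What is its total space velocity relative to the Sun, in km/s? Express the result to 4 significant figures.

d = 1/p = 1/0.007660″ = 130.55 pc.
μ = 10.89 mas/yr = 0.01089 ″/yr.
v_t = 4.740 μ d = 4.740 × 0.01089 × 130.55 = 6.7388 km/s.
v = √(v_r² + v_t²) = √((-10.18)² + 6.7388²) = √149.044 = 12.208 km/s.

12.21 km/s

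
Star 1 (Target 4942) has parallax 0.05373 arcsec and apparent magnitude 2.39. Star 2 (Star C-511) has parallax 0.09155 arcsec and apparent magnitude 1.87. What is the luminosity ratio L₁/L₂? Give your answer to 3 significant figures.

L₁/L₂ = 1.80

d₁ = 1/p₁ = 1/0.05373″ = 18.612 pc; d₂ = 1/p₂ = 1/0.09155″ = 10.923 pc.
M₁ = m₁ − 5 log₁₀ d₁ + 5 = 2.39 − 6.3490 + 5 = 1.0410.
M₂ = 1.87 − 5.1917 + 5 = 1.6783.
L₁/L₂ = 10^(0.4(M₂ − M₁)) = 10^(0.4 × 0.6373) = 10^0.25492 = 1.7985.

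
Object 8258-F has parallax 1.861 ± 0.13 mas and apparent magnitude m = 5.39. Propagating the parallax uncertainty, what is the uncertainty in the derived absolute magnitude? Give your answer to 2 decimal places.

σ_M = 0.15 mag

M = m − 5 log₁₀ d + 5 = m + 5 log₁₀ p + 5, so ∂M/∂p = 5/(p ln 10).
σ_M = (5/ln 10) · (σ_p/p) = 2.1715 × 0.13/1.861 = 2.1715 × 0.069855 = 0.15169.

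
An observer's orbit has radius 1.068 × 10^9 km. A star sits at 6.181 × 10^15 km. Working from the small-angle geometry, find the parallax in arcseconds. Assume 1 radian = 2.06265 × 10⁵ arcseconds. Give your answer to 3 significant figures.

θ ≈ B/d = (1.068 × 10^9) / (6.181 × 10^15) = 1.7279 × 10^-7 rad.
In arcseconds: 1.7279 × 10^-7 × 206265 = 0.035641″.

0.0356 arcsec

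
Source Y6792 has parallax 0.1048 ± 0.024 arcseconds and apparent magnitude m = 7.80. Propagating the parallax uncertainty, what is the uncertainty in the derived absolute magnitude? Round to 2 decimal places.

M = m − 5 log₁₀ d + 5 = m + 5 log₁₀ p + 5, so ∂M/∂p = 5/(p ln 10).
σ_M = (5/ln 10) · (σ_p/p) = 2.1715 × 0.024/0.1048 = 2.1715 × 0.22901 = 0.4973.

σ_M = 0.50 mag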